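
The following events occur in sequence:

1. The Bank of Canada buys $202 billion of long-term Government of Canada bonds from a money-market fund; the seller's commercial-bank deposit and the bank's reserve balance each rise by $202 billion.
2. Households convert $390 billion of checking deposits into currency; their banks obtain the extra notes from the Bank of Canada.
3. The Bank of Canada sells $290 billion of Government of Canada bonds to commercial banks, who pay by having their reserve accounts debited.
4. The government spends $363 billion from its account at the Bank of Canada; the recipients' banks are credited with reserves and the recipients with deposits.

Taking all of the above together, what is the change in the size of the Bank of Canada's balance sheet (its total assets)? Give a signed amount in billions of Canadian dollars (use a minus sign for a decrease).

Asset purchase (from non-banks) $202 billion: a Bank of Canada asset is acquired → +$202B.
Currency withdrawal $390 billion: only the composition of liabilities changes → 0.
OMO sale (to banks) $290 billion: a Bank of Canada asset is shed → −$290B.
Government spending $363 billion: only the composition of liabilities changes → 0.
Net: 202 + 0 − 290 + 0 = -$88 billion.

-$88 billion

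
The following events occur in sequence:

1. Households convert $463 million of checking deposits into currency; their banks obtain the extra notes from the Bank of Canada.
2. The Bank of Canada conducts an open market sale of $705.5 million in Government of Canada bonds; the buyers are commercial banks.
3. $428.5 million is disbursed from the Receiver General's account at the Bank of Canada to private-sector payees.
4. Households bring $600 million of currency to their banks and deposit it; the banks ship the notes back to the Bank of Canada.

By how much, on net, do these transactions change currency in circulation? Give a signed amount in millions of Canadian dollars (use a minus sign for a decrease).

-$137 million

Currency withdrawal $463 million: notes leave the central bank → +$463M.
OMO sale (to banks) $705.5 million: no currency enters or leaves circulation → 0.
Government spending $428.5 million: no currency enters or leaves circulation → 0.
Currency deposit $600 million: notes return to the central bank → −$600M.
Net: 463 + 0 + 0 − 600 = -$137 million.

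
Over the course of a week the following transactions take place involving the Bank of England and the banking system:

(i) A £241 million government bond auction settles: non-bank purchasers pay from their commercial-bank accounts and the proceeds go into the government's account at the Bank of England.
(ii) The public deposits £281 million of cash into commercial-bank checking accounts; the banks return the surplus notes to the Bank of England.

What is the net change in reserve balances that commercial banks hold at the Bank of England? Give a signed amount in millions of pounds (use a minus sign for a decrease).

+£40 million

Government account inflow £241 million: funds move from bank reserves into the government account → −£241M.
Currency deposit £281 million: returned notes are swapped for reserve credit → +£281M.
Net: −241 + 281 = +£40 million.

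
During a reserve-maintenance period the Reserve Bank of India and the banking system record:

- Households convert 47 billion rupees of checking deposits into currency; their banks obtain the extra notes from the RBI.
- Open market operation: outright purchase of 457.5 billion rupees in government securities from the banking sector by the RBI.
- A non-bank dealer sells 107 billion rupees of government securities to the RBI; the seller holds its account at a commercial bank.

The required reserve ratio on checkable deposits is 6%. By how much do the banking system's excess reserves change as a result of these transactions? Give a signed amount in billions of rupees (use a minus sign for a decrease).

+513.9 billion

Currency withdrawal 47 billion rupees: reserves −47B, deposits −47B.
OMO purchase (from banks) 457.5 billion rupees: reserves +457.5B, deposits 0.
Asset purchase (from non-banks) 107 billion rupees: reserves +107B, deposits +107B.
Totals: Δreserves = +517.5B, Δdeposits = +60B.
Δrequired reserves = 6% × +60B = +3.6B.
Δexcess reserves = Δreserves − Δrequired = +517.5B − (+3.6B) = +513.9 billion.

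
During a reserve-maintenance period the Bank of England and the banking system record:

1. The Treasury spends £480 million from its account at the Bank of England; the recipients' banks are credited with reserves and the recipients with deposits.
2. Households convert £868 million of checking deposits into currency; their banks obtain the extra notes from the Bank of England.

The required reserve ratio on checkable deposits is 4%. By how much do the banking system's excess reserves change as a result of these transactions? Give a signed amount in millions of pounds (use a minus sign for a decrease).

Government spending £480 million: reserves +£480M, deposits +£480M.
Currency withdrawal £868 million: reserves −£868M, deposits −£868M.
Totals: Δreserves = −£388M, Δdeposits = −£388M.
Δrequired reserves = 4% × −£388M = −£15.52M.
Δexcess reserves = Δreserves − Δrequired = −£388M − (−£15.52M) = -£372.48 million.

-£372.48 million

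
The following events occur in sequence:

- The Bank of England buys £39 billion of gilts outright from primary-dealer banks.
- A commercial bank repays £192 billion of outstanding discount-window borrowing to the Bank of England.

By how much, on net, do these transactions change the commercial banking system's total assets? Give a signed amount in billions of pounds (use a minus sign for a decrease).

-£192 billion

Bank of England balance sheet:
  Assets:      Securities +£39B, Loans to banks −£192B
  Liabilities: Bank reserves −£153B
Commercial banking system:
  Assets:      Reserves at CB −£153B, Securities −£39B
  Liabilities: Borrowings from CB −£192B
Change in total bank assets = -£192 billion.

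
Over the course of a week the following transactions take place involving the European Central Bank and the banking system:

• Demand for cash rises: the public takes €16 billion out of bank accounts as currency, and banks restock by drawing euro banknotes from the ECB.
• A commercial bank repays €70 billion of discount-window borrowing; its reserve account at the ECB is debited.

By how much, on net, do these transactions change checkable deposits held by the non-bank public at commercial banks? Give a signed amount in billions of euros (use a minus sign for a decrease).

-€16 billion

ECB balance sheet:
  Assets:      Loans to banks −€70B
  Liabilities: Bank reserves −€86B, Currency in circulation +€16B
Commercial banking system:
  Assets:      Reserves at CB −€86B
  Liabilities: Checkable deposits −€16B, Borrowings from CB −€70B
So the change in checkable deposits held by the non-bank public at commercial banks is -€16 billion.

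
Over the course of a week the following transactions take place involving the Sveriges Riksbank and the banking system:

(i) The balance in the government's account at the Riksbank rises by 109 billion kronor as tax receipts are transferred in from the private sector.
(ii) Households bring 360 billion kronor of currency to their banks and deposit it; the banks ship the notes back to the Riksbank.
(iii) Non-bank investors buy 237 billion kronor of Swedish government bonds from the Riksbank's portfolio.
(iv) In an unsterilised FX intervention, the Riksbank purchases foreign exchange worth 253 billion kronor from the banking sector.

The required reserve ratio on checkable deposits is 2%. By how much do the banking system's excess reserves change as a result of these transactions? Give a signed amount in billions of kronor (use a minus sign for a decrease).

+266.72 billion

Government account inflow 109 billion kronor: reserves −109B, deposits −109B.
Currency deposit 360 billion kronor: reserves +360B, deposits +360B.
Asset sale (to non-banks) 237 billion kronor: reserves −237B, deposits −237B.
FX purchase 253 billion kronor: reserves +253B, deposits 0.
Totals: Δreserves = +267B, Δdeposits = +14B.
Δrequired reserves = 2% × +14B = +0.28B.
Δexcess reserves = Δreserves − Δrequired = +267B − (+0.28B) = +266.72 billion.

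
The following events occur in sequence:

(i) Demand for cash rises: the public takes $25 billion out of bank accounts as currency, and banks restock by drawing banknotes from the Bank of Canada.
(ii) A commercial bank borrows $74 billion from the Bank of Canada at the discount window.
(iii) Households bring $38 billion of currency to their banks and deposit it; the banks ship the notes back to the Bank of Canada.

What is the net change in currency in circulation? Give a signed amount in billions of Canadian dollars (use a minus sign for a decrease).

Currency withdrawal $25 billion: notes leave the central bank → +$25B.
Discount-window loan $74 billion: no currency enters or leaves circulation → 0.
Currency deposit $38 billion: notes return to the central bank → −$38B.
Net: 25 + 0 − 38 = -$13 billion.

-$13 billion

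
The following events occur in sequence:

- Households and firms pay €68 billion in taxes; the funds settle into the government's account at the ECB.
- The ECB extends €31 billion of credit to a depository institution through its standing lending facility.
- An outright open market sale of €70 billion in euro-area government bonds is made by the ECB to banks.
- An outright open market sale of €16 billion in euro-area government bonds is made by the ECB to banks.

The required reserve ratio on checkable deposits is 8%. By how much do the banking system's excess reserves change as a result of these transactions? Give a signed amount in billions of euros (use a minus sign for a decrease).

-€117.56 billion

Government account inflow €68 billion: reserves −€68B, deposits −€68B.
Discount-window loan €31 billion: reserves +€31B, deposits 0.
OMO sale (to banks) €70 billion: reserves −€70B, deposits 0.
OMO sale (to banks) €16 billion: reserves −€16B, deposits 0.
Totals: Δreserves = −€123B, Δdeposits = −€68B.
Δrequired reserves = 8% × −€68B = −€5.44B.
Δexcess reserves = Δreserves − Δrequired = −€123B − (−€5.44B) = -€117.56 billion.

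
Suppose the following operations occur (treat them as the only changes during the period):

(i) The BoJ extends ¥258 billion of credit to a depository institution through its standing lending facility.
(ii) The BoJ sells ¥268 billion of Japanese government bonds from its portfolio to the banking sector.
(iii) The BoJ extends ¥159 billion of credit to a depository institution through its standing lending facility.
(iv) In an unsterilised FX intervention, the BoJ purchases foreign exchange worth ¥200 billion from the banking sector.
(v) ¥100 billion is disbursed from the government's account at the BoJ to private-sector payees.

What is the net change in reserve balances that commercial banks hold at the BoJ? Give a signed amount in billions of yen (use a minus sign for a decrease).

BoJ balance sheet:
  Assets:      Securities −¥268B, Loans to banks +¥417B, Foreign assets +¥200B
  Liabilities: Bank reserves +¥449B, Government deposits −¥100B
So the change in reserve balances that commercial banks hold at the BoJ is +¥449 billion.

+¥449 billion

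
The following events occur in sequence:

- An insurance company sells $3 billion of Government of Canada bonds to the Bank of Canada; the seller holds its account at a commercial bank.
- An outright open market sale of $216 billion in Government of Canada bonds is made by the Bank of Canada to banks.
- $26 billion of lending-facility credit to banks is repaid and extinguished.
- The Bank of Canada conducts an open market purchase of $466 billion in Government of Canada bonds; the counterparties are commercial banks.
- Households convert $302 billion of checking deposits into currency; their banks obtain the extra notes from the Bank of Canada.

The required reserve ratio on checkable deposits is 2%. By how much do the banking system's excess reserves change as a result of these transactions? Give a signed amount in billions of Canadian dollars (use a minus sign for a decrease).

-$69.02 billion

Asset purchase (from non-banks) $3 billion: reserves +$3B, deposits +$3B.
OMO sale (to banks) $216 billion: reserves −$216B, deposits 0.
Discount-window repayment $26 billion: reserves −$26B, deposits 0.
OMO purchase (from banks) $466 billion: reserves +$466B, deposits 0.
Currency withdrawal $302 billion: reserves −$302B, deposits −$302B.
Totals: Δreserves = −$75B, Δdeposits = −$299B.
Δrequired reserves = 2% × −$299B = −$5.98B.
Δexcess reserves = Δreserves − Δrequired = −$75B − (−$5.98B) = -$69.02 billion.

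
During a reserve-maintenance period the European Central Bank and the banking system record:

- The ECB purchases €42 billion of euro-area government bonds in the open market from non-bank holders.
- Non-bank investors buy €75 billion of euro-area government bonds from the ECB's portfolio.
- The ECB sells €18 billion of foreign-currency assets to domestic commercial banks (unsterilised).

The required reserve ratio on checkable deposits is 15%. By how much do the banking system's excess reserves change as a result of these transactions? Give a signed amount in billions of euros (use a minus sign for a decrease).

Asset purchase (from non-banks) €42 billion: reserves +€42B, deposits +€42B.
Asset sale (to non-banks) €75 billion: reserves −€75B, deposits −€75B.
FX sale €18 billion: reserves −€18B, deposits 0.
Totals: Δreserves = −€51B, Δdeposits = −€33B.
Δrequired reserves = 15% × −€33B = −€4.95B.
Δexcess reserves = Δreserves − Δrequired = −€51B − (−€4.95B) = -€46.05 billion.

-€46.05 billion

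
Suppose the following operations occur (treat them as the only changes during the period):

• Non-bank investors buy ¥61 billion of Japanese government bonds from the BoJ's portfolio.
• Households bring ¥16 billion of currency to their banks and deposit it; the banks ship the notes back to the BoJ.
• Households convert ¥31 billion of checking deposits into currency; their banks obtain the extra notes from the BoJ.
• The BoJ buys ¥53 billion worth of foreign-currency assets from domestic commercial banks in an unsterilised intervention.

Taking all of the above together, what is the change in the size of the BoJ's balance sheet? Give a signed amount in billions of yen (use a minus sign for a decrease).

-¥8 billion

BoJ balance sheet:
  Assets:      Securities −¥61B, Foreign assets +¥53B
  Liabilities: Bank reserves −¥23B, Currency in circulation +¥15B
Change in total BoJ assets = -¥8 billion.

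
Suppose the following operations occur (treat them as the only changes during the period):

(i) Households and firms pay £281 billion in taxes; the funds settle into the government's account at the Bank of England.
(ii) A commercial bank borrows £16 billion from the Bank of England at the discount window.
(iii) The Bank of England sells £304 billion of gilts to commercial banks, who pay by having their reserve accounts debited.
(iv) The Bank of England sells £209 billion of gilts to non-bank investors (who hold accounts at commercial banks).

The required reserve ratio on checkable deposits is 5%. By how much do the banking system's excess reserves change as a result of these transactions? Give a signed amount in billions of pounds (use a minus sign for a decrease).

Government account inflow £281 billion: reserves −£281B, deposits −£281B.
Discount-window loan £16 billion: reserves +£16B, deposits 0.
OMO sale (to banks) £304 billion: reserves −£304B, deposits 0.
Asset sale (to non-banks) £209 billion: reserves −£209B, deposits −£209B.
Totals: Δreserves = −£778B, Δdeposits = −£490B.
Δrequired reserves = 5% × −£490B = −£24.5B.
Δexcess reserves = Δreserves − Δrequired = −£778B − (−£24.5B) = -£753.5 billion.

-£753.5 billion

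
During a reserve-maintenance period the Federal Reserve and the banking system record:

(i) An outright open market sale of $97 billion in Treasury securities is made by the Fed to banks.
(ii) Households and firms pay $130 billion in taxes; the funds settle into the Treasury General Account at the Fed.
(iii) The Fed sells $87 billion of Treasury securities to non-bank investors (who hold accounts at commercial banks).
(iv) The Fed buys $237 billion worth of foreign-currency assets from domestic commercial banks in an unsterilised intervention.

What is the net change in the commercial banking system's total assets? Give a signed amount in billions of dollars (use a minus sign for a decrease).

Fed balance sheet:
  Assets:      Securities −$184B, Foreign assets +$237B
  Liabilities: Bank reserves −$77B, Government deposits +$130B
Commercial banking system:
  Assets:      Reserves at CB −$77B, Securities +$97B, Foreign assets −$237B
  Liabilities: Checkable deposits −$217B
Change in total bank assets = -$217 billion.

-$217 billion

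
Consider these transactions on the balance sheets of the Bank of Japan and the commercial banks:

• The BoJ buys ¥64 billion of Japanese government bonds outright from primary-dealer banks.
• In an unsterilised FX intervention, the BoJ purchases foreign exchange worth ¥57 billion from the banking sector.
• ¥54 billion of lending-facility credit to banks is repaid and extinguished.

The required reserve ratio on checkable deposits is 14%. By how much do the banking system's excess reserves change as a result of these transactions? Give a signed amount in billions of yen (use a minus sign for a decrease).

+¥67 billion

OMO purchase (from banks) ¥64 billion: reserves +¥64B, deposits 0.
FX purchase ¥57 billion: reserves +¥57B, deposits 0.
Discount-window repayment ¥54 billion: reserves −¥54B, deposits 0.
Totals: Δreserves = +¥67B, Δdeposits = 0.
Δrequired reserves = 14% × 0 = 0.
Δexcess reserves = Δreserves − Δrequired = +¥67B − (0) = +¥67 billion.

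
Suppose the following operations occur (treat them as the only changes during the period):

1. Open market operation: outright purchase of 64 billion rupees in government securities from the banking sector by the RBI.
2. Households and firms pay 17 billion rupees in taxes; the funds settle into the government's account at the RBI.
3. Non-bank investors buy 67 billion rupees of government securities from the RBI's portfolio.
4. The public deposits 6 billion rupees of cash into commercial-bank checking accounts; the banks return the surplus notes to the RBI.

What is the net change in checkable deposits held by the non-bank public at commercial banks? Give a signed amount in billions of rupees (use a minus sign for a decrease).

RBI balance sheet:
  Assets:      Securities −3B
  Liabilities: Bank reserves −14B, Currency in circulation −6B, Government deposits +17B
Commercial banking system:
  Assets:      Reserves at CB −14B, Securities −64B
  Liabilities: Checkable deposits −78B
So the change in checkable deposits held by the non-bank public at commercial banks is -78 billion.

-78 billion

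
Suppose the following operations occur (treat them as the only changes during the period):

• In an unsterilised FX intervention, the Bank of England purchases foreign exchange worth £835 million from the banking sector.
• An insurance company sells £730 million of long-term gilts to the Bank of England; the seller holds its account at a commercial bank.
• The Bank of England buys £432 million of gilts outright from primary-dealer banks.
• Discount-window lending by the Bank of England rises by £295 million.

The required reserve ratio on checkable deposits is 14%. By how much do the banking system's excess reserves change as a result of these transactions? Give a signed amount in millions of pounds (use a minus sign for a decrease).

+£2189.8 million

FX purchase £835 million: reserves +£835M, deposits 0.
Asset purchase (from non-banks) £730 million: reserves +£730M, deposits +£730M.
OMO purchase (from banks) £432 million: reserves +£432M, deposits 0.
Discount-window loan £295 million: reserves +£295M, deposits 0.
Totals: Δreserves = +£2292M, Δdeposits = +£730M.
Δrequired reserves = 14% × +£730M = +£102.2M.
Δexcess reserves = Δreserves − Δrequired = +£2292M − (+£102.2M) = +£2189.8 million.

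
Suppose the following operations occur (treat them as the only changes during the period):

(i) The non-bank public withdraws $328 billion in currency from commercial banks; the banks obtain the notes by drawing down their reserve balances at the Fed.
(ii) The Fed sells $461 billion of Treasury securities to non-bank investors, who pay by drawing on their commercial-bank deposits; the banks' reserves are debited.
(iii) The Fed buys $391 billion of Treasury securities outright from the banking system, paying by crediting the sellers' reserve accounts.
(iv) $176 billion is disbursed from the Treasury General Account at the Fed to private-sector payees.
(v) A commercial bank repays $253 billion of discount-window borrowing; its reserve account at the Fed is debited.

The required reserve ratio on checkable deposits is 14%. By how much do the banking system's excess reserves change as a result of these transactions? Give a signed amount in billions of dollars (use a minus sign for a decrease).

-$389.18 billion

Currency withdrawal $328 billion: reserves −$328B, deposits −$328B.
Asset sale (to non-banks) $461 billion: reserves −$461B, deposits −$461B.
OMO purchase (from banks) $391 billion: reserves +$391B, deposits 0.
Government spending $176 billion: reserves +$176B, deposits +$176B.
Discount-window repayment $253 billion: reserves −$253B, deposits 0.
Totals: Δreserves = −$475B, Δdeposits = −$613B.
Δrequired reserves = 14% × −$613B = −$85.82B.
Δexcess reserves = Δreserves − Δrequired = −$475B − (−$85.82B) = -$389.18 billion.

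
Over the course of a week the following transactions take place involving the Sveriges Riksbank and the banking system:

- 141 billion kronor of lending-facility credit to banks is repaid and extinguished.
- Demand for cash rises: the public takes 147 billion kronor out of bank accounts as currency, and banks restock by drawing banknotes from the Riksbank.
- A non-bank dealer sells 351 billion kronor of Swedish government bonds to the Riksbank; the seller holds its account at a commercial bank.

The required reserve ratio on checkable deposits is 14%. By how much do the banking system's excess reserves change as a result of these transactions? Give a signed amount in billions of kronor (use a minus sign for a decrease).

Discount-window repayment 141 billion kronor: reserves −141B, deposits 0.
Currency withdrawal 147 billion kronor: reserves −147B, deposits −147B.
Asset purchase (from non-banks) 351 billion kronor: reserves +351B, deposits +351B.
Totals: Δreserves = +63B, Δdeposits = +204B.
Δrequired reserves = 14% × +204B = +28.56B.
Δexcess reserves = Δreserves − Δrequired = +63B − (+28.56B) = +34.44 billion.

+34.44 billion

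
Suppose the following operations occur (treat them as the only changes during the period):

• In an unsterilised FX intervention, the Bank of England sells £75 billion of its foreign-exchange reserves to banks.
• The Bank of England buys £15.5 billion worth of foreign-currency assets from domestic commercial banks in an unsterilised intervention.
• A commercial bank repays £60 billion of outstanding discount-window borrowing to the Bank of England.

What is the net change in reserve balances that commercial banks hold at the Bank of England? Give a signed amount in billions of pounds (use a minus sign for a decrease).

Bank of England balance sheet:
  Assets:      Loans to banks −£60B, Foreign assets −£59.5B
  Liabilities: Bank reserves −£119.5B
So the change in reserve balances that commercial banks hold at the Bank of England is -£119.5 billion.

-£119.5 billion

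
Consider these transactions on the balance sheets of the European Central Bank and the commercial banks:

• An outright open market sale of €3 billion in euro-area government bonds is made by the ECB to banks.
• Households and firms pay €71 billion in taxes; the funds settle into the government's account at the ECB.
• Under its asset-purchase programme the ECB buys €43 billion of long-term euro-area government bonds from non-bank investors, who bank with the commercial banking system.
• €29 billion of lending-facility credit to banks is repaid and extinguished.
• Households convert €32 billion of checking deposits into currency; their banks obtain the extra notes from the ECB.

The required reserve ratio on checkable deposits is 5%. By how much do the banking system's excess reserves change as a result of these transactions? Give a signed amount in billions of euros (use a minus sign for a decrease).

-€89 billion

OMO sale (to banks) €3 billion: reserves −€3B, deposits 0.
Government account inflow €71 billion: reserves −€71B, deposits −€71B.
Asset purchase (from non-banks) €43 billion: reserves +€43B, deposits +€43B.
Discount-window repayment €29 billion: reserves −€29B, deposits 0.
Currency withdrawal €32 billion: reserves −€32B, deposits −€32B.
Totals: Δreserves = −€92B, Δdeposits = −€60B.
Δrequired reserves = 5% × −€60B = −€3B.
Δexcess reserves = Δreserves − Δrequired = −€92B − (−€3B) = -€89 billion.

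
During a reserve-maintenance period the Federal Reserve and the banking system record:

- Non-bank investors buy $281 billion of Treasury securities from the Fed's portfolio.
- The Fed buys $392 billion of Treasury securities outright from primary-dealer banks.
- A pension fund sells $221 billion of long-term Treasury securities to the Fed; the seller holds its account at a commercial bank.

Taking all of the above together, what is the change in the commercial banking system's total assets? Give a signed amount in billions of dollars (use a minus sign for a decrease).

Fed balance sheet:
  Assets:      Securities +$332B
  Liabilities: Bank reserves +$332B
Commercial banking system:
  Assets:      Reserves at CB +$332B, Securities −$392B
  Liabilities: Checkable deposits −$60B
Change in total bank assets = -$60 billion.

-$60 billion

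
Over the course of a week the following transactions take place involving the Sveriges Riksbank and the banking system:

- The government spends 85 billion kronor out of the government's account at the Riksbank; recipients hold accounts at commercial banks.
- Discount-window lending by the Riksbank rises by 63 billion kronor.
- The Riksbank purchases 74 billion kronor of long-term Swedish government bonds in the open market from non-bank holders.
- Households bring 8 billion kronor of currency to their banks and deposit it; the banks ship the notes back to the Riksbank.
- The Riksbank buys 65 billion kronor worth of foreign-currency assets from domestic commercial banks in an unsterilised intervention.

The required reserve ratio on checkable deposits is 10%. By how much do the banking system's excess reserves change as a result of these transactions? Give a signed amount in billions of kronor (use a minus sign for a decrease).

+278.3 billion

Government spending 85 billion kronor: reserves +85B, deposits +85B.
Discount-window loan 63 billion kronor: reserves +63B, deposits 0.
Asset purchase (from non-banks) 74 billion kronor: reserves +74B, deposits +74B.
Currency deposit 8 billion kronor: reserves +8B, deposits +8B.
FX purchase 65 billion kronor: reserves +65B, deposits 0.
Totals: Δreserves = +295B, Δdeposits = +167B.
Δrequired reserves = 10% × +167B = +16.7B.
Δexcess reserves = Δreserves − Δrequired = +295B − (+16.7B) = +278.3 billion.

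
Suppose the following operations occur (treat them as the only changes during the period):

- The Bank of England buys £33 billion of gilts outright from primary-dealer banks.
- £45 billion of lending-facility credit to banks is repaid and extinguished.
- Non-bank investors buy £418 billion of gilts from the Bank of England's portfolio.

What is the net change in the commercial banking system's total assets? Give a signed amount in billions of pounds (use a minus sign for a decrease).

OMO purchase (from banks) £33 billion: just an asset swap on bank balance sheets → 0.
Discount-window repayment £45 billion: bank balance sheets shrink → −£45B.
Asset sale (to non-banks) £418 billion: bank balance sheets shrink → −£418B.
Net: 0 − 45 − 418 = -£463 billion.

-£463 billion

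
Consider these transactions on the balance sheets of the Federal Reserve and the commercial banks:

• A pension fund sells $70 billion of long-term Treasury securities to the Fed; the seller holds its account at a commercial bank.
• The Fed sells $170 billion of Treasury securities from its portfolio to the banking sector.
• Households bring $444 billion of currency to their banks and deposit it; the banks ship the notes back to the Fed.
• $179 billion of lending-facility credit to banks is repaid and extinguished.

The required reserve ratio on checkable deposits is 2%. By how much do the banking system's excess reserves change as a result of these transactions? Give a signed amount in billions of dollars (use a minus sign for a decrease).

+$154.72 billion

Asset purchase (from non-banks) $70 billion: reserves +$70B, deposits +$70B.
OMO sale (to banks) $170 billion: reserves −$170B, deposits 0.
Currency deposit $444 billion: reserves +$444B, deposits +$444B.
Discount-window repayment $179 billion: reserves −$179B, deposits 0.
Totals: Δreserves = +$165B, Δdeposits = +$514B.
Δrequired reserves = 2% × +$514B = +$10.28B.
Δexcess reserves = Δreserves − Δrequired = +$165B − (+$10.28B) = +$154.72 billion.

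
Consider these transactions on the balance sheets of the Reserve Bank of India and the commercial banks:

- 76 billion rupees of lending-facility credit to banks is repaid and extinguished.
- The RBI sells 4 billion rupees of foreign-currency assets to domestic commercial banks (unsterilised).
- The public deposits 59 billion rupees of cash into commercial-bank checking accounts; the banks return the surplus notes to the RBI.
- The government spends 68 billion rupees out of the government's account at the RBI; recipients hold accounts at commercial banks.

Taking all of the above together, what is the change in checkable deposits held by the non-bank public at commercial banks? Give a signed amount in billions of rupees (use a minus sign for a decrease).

+127 billion

Discount-window repayment 76 billion rupees: the counterparty is a bank, so public deposits are unchanged → 0.
FX sale 4 billion rupees: the counterparty is a bank, so public deposits are unchanged → 0.
Currency deposit 59 billion rupees: non-bank counterparties' bank balances rise → +59B.
Government spending 68 billion rupees: non-bank counterparties' bank balances rise → +68B.
Net: 0 + 0 + 59 + 68 = +127 billion.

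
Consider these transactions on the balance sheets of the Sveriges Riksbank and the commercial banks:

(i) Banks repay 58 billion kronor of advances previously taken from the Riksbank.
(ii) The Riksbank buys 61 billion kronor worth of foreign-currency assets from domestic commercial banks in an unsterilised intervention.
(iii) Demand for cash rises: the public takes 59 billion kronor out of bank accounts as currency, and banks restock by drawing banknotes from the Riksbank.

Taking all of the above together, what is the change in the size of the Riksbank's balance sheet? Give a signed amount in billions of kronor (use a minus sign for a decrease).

Riksbank balance sheet:
  Assets:      Loans to banks −58B, Foreign assets +61B
  Liabilities: Bank reserves −56B, Currency in circulation +59B
Commercial banking system:
  Assets:      Reserves at CB −56B, Foreign assets −61B
  Liabilities: Checkable deposits −59B, Borrowings from CB −58B
Change in total Riksbank assets = +3 billion.

+3 billion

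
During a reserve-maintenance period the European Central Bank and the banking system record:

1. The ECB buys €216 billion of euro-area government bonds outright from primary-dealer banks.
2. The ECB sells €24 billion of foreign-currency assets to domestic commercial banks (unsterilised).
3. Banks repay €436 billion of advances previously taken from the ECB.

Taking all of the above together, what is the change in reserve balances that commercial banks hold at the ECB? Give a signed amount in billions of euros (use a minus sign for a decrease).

-€244 billion

ECB balance sheet:
  Assets:      Securities +€216B, Loans to banks −€436B, Foreign assets −€24B
  Liabilities: Bank reserves −€244B
So the change in reserve balances that commercial banks hold at the ECB is -€244 billion.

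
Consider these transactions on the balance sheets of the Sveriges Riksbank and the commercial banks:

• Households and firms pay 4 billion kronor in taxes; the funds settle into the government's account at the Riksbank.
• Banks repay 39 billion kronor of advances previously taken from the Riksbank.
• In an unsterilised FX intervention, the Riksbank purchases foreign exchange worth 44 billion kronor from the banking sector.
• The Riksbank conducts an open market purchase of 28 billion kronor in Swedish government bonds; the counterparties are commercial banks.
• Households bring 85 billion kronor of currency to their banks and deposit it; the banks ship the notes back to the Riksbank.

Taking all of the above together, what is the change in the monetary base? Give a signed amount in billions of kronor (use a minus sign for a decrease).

+29 billion

Government account inflow 4 billion kronor: reserves shift to a non-base liability → −4B.
Discount-window repayment 39 billion kronor: Riksbank balance sheet contracts → −39B.
FX purchase 44 billion kronor: Riksbank balance sheet expands → +44B.
OMO purchase (from banks) 28 billion kronor: Riksbank balance sheet expands → +28B.
Currency deposit 85 billion kronor: just a shift between currency and reserves — both are base money → 0.
Net: −4 − 39 + 44 + 28 + 0 = +29 billion.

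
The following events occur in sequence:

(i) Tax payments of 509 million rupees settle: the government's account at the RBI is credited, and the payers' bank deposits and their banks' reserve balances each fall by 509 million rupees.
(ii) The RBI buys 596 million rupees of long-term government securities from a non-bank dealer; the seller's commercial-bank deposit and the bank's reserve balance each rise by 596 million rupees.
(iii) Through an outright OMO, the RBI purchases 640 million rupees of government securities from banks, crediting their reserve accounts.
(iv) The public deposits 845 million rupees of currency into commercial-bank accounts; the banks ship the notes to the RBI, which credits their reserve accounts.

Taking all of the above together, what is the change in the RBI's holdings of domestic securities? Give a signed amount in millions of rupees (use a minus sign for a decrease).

+1236 million

Government account inflow 509 million rupees: the RBI's securities portfolio is untouched → 0.
Asset purchase (from non-banks) 596 million rupees: securities added to the RBI's portfolio → +596M.
OMO purchase (from banks) 640 million rupees: securities added to the RBI's portfolio → +640M.
Currency deposit 845 million rupees: the RBI's securities portfolio is untouched → 0.
Net: 0 + 596 + 640 + 0 = +1236 million.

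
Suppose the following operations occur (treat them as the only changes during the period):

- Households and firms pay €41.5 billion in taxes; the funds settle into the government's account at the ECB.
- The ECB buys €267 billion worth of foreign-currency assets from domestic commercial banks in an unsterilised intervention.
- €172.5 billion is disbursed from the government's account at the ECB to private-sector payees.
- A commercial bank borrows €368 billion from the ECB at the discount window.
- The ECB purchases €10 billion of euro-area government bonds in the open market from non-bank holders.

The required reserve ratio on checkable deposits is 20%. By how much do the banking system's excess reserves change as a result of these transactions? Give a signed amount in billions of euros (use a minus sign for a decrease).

+€747.8 billion

Government account inflow €41.5 billion: reserves −€41.5B, deposits −€41.5B.
FX purchase €267 billion: reserves +€267B, deposits 0.
Government spending €172.5 billion: reserves +€172.5B, deposits +€172.5B.
Discount-window loan €368 billion: reserves +€368B, deposits 0.
Asset purchase (from non-banks) €10 billion: reserves +€10B, deposits +€10B.
Totals: Δreserves = +€776B, Δdeposits = +€141B.
Δrequired reserves = 20% × +€141B = +€28.2B.
Δexcess reserves = Δreserves − Δrequired = +€776B − (+€28.2B) = +€747.8 billion.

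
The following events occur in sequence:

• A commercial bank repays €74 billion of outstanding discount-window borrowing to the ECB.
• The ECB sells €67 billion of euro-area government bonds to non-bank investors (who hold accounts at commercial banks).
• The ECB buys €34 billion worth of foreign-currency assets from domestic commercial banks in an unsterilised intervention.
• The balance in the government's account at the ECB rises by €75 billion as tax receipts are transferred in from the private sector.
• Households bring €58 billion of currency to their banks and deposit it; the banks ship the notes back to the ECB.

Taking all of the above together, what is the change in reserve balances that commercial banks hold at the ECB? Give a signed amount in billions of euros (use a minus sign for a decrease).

ECB balance sheet:
  Assets:      Securities −€67B, Loans to banks −€74B, Foreign assets +€34B
  Liabilities: Bank reserves −€124B, Currency in circulation −€58B, Government deposits +€75B
Commercial banking system:
  Assets:      Reserves at CB −€124B, Foreign assets −€34B
  Liabilities: Checkable deposits −€84B, Borrowings from CB −€74B
So the change in reserve balances that commercial banks hold at the ECB is -€124 billion.

-€124 billion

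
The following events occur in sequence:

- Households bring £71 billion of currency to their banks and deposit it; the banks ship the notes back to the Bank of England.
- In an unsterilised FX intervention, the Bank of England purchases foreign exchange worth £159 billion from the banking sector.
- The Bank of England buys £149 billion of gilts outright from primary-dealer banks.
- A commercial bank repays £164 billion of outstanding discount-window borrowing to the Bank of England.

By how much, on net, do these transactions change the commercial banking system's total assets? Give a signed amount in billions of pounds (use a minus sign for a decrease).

-£93 billion

Currency deposit £71 billion: bank balance sheets expand → +£71B.
FX purchase £159 billion: just an asset swap on bank balance sheets → 0.
OMO purchase (from banks) £149 billion: just an asset swap on bank balance sheets → 0.
Discount-window repayment £164 billion: bank balance sheets shrink → −£164B.
Net: 71 + 0 + 0 − 164 = -£93 billion.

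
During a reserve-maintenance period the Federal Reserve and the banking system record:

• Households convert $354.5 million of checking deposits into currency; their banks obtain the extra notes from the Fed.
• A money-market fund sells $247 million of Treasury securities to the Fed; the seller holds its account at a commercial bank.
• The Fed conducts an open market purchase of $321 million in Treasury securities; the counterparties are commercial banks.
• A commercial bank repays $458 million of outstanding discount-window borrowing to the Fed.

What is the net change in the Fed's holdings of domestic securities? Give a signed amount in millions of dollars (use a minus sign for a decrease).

Currency withdrawal $354.5 million: the Fed's securities portfolio is untouched → 0.
Asset purchase (from non-banks) $247 million: securities added to the Fed's portfolio → +$247M.
OMO purchase (from banks) $321 million: securities added to the Fed's portfolio → +$321M.
Discount-window repayment $458 million: the Fed's securities portfolio is untouched → 0.
Net: 0 + 247 + 321 + 0 = +$568 million.

+$568 million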